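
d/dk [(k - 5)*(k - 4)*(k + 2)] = 3*k^2 - 14*k + 2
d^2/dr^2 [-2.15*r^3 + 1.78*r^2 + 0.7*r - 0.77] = 3.56 - 12.9*r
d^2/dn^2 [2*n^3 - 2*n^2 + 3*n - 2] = 12*n - 4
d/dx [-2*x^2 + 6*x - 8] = 6 - 4*x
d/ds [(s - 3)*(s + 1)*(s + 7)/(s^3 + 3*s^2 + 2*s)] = 2*(-s^2 + 21*s + 21)/(s^2*(s^2 + 4*s + 4))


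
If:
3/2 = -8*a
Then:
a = -3/16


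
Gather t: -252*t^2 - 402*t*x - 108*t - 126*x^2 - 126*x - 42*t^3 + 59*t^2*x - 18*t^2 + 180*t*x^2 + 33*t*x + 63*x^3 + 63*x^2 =-42*t^3 + t^2*(59*x - 270) + t*(180*x^2 - 369*x - 108) + 63*x^3 - 63*x^2 - 126*x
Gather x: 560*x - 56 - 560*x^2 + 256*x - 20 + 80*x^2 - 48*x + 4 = -480*x^2 + 768*x - 72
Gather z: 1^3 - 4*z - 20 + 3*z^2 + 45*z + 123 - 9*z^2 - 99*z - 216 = -6*z^2 - 58*z - 112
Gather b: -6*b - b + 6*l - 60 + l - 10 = -7*b + 7*l - 70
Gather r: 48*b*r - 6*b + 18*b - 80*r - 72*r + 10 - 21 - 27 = 12*b + r*(48*b - 152) - 38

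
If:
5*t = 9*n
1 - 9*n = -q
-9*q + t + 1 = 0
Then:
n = 25/198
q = 3/22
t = 5/22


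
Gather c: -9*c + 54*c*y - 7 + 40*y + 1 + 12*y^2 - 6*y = c*(54*y - 9) + 12*y^2 + 34*y - 6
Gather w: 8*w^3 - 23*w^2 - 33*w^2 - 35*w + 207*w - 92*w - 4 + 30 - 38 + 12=8*w^3 - 56*w^2 + 80*w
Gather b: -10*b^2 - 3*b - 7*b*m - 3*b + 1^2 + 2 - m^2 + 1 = -10*b^2 + b*(-7*m - 6) - m^2 + 4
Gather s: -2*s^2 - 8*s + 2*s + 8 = -2*s^2 - 6*s + 8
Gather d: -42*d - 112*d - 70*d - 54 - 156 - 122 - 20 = -224*d - 352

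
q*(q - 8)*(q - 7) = q^3 - 15*q^2 + 56*q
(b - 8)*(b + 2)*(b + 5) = b^3 - b^2 - 46*b - 80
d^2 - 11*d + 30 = (d - 6)*(d - 5)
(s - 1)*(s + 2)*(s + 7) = s^3 + 8*s^2 + 5*s - 14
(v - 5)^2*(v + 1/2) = v^3 - 19*v^2/2 + 20*v + 25/2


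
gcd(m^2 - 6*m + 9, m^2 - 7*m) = 1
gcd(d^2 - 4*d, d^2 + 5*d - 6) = 1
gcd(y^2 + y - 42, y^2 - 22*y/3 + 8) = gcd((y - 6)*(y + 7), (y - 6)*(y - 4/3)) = y - 6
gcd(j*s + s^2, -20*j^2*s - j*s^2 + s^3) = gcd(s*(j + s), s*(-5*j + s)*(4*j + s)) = s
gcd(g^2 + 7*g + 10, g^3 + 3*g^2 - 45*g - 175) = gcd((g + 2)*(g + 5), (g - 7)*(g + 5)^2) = g + 5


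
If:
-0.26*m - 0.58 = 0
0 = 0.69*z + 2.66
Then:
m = -2.23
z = -3.86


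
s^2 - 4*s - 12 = (s - 6)*(s + 2)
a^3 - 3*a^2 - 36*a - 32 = (a - 8)*(a + 1)*(a + 4)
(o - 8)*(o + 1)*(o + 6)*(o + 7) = o^4 + 6*o^3 - 57*o^2 - 398*o - 336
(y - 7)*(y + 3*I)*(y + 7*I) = y^3 - 7*y^2 + 10*I*y^2 - 21*y - 70*I*y + 147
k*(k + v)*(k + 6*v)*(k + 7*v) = k^4 + 14*k^3*v + 55*k^2*v^2 + 42*k*v^3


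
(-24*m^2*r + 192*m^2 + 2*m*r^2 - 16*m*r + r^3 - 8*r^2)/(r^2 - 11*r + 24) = (-24*m^2 + 2*m*r + r^2)/(r - 3)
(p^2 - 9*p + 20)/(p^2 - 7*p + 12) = (p - 5)/(p - 3)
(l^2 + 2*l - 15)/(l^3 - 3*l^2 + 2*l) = (l^2 + 2*l - 15)/(l*(l^2 - 3*l + 2))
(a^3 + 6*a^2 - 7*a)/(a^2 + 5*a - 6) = a*(a + 7)/(a + 6)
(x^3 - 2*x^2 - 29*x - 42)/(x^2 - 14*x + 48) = (x^3 - 2*x^2 - 29*x - 42)/(x^2 - 14*x + 48)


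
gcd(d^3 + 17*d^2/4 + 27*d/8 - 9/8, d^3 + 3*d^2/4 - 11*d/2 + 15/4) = d + 3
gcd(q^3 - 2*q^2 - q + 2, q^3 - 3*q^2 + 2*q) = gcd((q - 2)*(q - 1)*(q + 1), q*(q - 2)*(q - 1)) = q^2 - 3*q + 2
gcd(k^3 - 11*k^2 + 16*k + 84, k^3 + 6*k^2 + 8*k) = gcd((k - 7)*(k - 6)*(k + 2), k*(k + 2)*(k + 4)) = k + 2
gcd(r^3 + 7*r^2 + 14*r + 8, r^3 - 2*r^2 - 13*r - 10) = r^2 + 3*r + 2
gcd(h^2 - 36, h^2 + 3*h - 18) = h + 6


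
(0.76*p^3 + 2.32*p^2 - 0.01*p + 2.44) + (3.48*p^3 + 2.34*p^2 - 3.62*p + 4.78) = 4.24*p^3 + 4.66*p^2 - 3.63*p + 7.22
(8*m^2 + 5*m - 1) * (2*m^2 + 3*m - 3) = 16*m^4 + 34*m^3 - 11*m^2 - 18*m + 3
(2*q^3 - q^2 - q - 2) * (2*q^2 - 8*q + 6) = 4*q^5 - 18*q^4 + 18*q^3 - 2*q^2 + 10*q - 12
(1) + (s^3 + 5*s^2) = s^3 + 5*s^2 + 1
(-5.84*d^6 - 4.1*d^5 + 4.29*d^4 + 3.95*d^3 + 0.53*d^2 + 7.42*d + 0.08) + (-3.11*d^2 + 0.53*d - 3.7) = -5.84*d^6 - 4.1*d^5 + 4.29*d^4 + 3.95*d^3 - 2.58*d^2 + 7.95*d - 3.62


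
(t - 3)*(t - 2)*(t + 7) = t^3 + 2*t^2 - 29*t + 42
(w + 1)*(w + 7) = w^2 + 8*w + 7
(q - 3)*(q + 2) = q^2 - q - 6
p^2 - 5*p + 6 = (p - 3)*(p - 2)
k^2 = k^2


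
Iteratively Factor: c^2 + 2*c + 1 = (c + 1)*(c + 1)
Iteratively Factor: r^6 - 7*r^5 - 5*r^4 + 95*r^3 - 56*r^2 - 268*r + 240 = (r - 4)*(r^5 - 3*r^4 - 17*r^3 + 27*r^2 + 52*r - 60) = (r - 4)*(r - 2)*(r^4 - r^3 - 19*r^2 - 11*r + 30) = (r - 4)*(r - 2)*(r + 3)*(r^3 - 4*r^2 - 7*r + 10) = (r - 4)*(r - 2)*(r - 1)*(r + 3)*(r^2 - 3*r - 10) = (r - 5)*(r - 4)*(r - 2)*(r - 1)*(r + 3)*(r + 2)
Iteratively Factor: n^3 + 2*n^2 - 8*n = (n + 4)*(n^2 - 2*n) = (n - 2)*(n + 4)*(n)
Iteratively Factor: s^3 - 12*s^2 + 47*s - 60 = (s - 4)*(s^2 - 8*s + 15) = (s - 5)*(s - 4)*(s - 3)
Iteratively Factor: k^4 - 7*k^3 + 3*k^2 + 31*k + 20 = (k + 1)*(k^3 - 8*k^2 + 11*k + 20) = (k - 4)*(k + 1)*(k^2 - 4*k - 5) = (k - 4)*(k + 1)^2*(k - 5)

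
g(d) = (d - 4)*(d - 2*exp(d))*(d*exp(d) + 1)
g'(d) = (1 - 2*exp(d))*(d - 4)*(d*exp(d) + 1) + (d - 4)*(d - 2*exp(d))*(d*exp(d) + exp(d)) + (d - 2*exp(d))*(d*exp(d) + 1) = (d - 4)*(d + 1)*(d - 2*exp(d))*exp(d) - (d - 4)*(d*exp(d) + 1)*(2*exp(d) - 1) + (d - 2*exp(d))*(d*exp(d) + 1)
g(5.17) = -369283.12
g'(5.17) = -1129579.01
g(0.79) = 31.82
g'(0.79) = 65.85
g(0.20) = 10.60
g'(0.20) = 16.52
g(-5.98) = 58.83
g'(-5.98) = -16.43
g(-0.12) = 6.97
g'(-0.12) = 7.25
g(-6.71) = 71.30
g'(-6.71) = -17.75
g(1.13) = 65.34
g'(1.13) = 140.03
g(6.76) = -27664106.27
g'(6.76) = -69531040.23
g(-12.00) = 191.99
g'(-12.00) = -28.01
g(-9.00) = 116.87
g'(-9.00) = -22.09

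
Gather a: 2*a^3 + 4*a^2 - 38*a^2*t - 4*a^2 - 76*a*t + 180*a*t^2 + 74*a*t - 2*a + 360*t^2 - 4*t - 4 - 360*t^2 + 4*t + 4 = 2*a^3 - 38*a^2*t + a*(180*t^2 - 2*t - 2)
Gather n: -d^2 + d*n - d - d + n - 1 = -d^2 - 2*d + n*(d + 1) - 1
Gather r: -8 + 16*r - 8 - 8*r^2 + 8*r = -8*r^2 + 24*r - 16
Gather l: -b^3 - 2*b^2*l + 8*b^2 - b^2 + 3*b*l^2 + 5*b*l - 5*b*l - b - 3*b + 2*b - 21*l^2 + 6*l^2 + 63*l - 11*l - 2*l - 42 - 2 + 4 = -b^3 + 7*b^2 - 2*b + l^2*(3*b - 15) + l*(50 - 2*b^2) - 40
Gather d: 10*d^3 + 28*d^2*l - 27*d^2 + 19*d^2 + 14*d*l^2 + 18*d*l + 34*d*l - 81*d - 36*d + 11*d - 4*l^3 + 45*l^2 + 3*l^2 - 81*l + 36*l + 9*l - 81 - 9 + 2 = 10*d^3 + d^2*(28*l - 8) + d*(14*l^2 + 52*l - 106) - 4*l^3 + 48*l^2 - 36*l - 88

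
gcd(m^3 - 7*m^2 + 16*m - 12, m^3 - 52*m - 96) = 1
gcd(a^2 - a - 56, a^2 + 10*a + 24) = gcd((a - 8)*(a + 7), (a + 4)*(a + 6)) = 1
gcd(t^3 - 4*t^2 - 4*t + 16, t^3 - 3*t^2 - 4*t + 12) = t^2 - 4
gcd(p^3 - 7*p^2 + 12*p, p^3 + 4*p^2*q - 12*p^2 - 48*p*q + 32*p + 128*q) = p - 4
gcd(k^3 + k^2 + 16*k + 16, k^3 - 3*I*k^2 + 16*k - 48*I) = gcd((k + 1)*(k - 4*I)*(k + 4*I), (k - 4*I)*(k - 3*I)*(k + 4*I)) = k^2 + 16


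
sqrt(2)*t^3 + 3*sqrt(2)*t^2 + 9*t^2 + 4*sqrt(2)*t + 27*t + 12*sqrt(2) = (t + 3)*(t + 4*sqrt(2))*(sqrt(2)*t + 1)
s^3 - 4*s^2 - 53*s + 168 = (s - 8)*(s - 3)*(s + 7)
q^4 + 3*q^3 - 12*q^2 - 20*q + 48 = (q - 2)^2*(q + 3)*(q + 4)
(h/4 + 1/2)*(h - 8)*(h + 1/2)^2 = h^4/4 - 5*h^3/4 - 87*h^2/16 - 35*h/8 - 1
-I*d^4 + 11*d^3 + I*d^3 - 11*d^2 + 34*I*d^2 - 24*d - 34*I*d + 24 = (d + I)*(d + 4*I)*(d + 6*I)*(-I*d + I)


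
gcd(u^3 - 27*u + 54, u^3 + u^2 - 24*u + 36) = u^2 + 3*u - 18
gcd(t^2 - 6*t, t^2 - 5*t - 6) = t - 6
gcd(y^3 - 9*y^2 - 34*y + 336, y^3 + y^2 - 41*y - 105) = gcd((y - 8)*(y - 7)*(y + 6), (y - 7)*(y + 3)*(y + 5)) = y - 7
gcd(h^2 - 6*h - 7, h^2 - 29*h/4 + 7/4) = h - 7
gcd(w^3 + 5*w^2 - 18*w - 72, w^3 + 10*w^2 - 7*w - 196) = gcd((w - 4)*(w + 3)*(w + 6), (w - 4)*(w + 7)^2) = w - 4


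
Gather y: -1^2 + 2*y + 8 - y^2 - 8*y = -y^2 - 6*y + 7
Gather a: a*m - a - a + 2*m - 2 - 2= a*(m - 2) + 2*m - 4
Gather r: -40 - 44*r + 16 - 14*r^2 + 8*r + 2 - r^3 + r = -r^3 - 14*r^2 - 35*r - 22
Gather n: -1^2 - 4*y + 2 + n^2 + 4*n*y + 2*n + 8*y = n^2 + n*(4*y + 2) + 4*y + 1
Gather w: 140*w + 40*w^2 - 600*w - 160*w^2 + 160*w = -120*w^2 - 300*w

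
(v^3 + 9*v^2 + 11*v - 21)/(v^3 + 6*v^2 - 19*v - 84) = (v - 1)/(v - 4)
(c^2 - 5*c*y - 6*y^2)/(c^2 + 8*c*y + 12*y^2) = (c^2 - 5*c*y - 6*y^2)/(c^2 + 8*c*y + 12*y^2)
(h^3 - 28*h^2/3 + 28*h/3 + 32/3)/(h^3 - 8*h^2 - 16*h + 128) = (3*h^2 - 4*h - 4)/(3*(h^2 - 16))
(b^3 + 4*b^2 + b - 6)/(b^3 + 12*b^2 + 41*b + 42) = (b - 1)/(b + 7)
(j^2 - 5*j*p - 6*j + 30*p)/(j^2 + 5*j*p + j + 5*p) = (j^2 - 5*j*p - 6*j + 30*p)/(j^2 + 5*j*p + j + 5*p)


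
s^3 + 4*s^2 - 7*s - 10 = (s - 2)*(s + 1)*(s + 5)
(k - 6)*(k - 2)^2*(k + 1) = k^4 - 9*k^3 + 18*k^2 + 4*k - 24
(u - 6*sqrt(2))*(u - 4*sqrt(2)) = u^2 - 10*sqrt(2)*u + 48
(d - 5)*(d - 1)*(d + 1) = d^3 - 5*d^2 - d + 5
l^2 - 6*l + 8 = (l - 4)*(l - 2)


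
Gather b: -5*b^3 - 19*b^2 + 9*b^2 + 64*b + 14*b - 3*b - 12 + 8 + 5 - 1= -5*b^3 - 10*b^2 + 75*b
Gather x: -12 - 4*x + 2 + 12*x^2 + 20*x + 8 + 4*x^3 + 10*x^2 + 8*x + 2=4*x^3 + 22*x^2 + 24*x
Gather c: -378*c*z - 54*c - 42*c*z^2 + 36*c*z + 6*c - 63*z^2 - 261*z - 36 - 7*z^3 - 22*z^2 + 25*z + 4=c*(-42*z^2 - 342*z - 48) - 7*z^3 - 85*z^2 - 236*z - 32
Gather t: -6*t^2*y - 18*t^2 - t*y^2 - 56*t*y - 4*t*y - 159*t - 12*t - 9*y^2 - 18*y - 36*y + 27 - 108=t^2*(-6*y - 18) + t*(-y^2 - 60*y - 171) - 9*y^2 - 54*y - 81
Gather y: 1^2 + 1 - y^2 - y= -y^2 - y + 2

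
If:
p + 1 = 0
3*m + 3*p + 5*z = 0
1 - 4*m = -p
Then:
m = 0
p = -1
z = 3/5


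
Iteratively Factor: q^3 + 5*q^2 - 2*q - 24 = (q - 2)*(q^2 + 7*q + 12) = (q - 2)*(q + 3)*(q + 4)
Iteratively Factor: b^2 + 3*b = (b + 3)*(b)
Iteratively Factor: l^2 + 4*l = (l)*(l + 4)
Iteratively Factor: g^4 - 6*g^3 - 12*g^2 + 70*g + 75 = (g + 1)*(g^3 - 7*g^2 - 5*g + 75) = (g + 1)*(g + 3)*(g^2 - 10*g + 25) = (g - 5)*(g + 1)*(g + 3)*(g - 5)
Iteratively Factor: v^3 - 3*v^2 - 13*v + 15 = (v + 3)*(v^2 - 6*v + 5) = (v - 5)*(v + 3)*(v - 1)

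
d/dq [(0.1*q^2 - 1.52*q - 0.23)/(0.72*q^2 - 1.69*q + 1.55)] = (0.9254*q^2 + 0.6412*q - 2.7447)/(0.5184*q^4 - 2.4336*q^3 + 5.0881*q^2 - 5.239*q + 2.4025)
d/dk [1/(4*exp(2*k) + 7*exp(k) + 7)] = (-8*exp(k) - 7)*exp(k)/(4*exp(2*k) + 7*exp(k) + 7)^2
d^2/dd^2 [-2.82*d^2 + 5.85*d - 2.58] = -5.64000000000000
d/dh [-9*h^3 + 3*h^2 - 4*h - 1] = -27*h^2 + 6*h - 4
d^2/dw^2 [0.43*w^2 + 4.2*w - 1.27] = 0.860000000000000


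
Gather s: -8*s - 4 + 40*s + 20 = 32*s + 16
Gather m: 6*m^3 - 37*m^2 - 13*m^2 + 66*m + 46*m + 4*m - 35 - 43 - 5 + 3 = 6*m^3 - 50*m^2 + 116*m - 80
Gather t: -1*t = -t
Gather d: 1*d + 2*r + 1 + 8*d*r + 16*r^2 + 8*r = d*(8*r + 1) + 16*r^2 + 10*r + 1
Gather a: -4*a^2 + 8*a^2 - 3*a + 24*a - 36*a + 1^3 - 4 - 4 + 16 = 4*a^2 - 15*a + 9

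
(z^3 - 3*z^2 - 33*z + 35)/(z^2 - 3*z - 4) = (-z^3 + 3*z^2 + 33*z - 35)/(-z^2 + 3*z + 4)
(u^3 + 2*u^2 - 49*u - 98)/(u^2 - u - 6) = (u^2 - 49)/(u - 3)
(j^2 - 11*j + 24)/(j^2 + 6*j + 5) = (j^2 - 11*j + 24)/(j^2 + 6*j + 5)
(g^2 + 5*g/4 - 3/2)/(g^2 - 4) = (g - 3/4)/(g - 2)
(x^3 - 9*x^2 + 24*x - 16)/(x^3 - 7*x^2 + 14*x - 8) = (x - 4)/(x - 2)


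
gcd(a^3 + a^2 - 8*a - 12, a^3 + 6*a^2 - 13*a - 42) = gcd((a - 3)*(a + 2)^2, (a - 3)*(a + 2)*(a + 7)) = a^2 - a - 6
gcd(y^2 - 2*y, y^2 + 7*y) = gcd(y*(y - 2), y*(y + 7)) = y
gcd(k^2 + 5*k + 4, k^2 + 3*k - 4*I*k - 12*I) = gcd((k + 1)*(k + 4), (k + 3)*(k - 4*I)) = 1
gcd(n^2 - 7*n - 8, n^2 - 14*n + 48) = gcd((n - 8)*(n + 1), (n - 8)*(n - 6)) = n - 8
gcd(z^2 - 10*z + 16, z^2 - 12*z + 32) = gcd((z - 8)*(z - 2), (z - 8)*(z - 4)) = z - 8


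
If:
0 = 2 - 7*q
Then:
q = 2/7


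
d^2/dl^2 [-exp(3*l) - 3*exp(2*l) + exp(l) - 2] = (-9*exp(2*l) - 12*exp(l) + 1)*exp(l)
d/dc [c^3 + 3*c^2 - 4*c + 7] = 3*c^2 + 6*c - 4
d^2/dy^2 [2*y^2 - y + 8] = 4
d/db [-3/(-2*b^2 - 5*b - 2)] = 3*(-4*b - 5)/(2*b^2 + 5*b + 2)^2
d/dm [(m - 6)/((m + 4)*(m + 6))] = (-m^2 + 12*m + 84)/(m^4 + 20*m^3 + 148*m^2 + 480*m + 576)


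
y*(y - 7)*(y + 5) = y^3 - 2*y^2 - 35*y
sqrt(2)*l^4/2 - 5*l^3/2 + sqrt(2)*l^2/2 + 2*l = l*(l - 2*sqrt(2))*(l - sqrt(2))*(sqrt(2)*l/2 + 1/2)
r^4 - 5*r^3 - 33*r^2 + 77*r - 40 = (r - 8)*(r - 1)^2*(r + 5)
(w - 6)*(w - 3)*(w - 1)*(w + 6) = w^4 - 4*w^3 - 33*w^2 + 144*w - 108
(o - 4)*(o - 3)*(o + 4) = o^3 - 3*o^2 - 16*o + 48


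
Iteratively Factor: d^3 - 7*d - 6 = (d - 3)*(d^2 + 3*d + 2) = (d - 3)*(d + 1)*(d + 2)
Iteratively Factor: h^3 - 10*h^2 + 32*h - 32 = (h - 4)*(h^2 - 6*h + 8) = (h - 4)*(h - 2)*(h - 4)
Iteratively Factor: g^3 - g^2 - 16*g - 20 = (g + 2)*(g^2 - 3*g - 10) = (g + 2)^2*(g - 5)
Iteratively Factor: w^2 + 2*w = (w)*(w + 2)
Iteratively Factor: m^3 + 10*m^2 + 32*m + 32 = (m + 4)*(m^2 + 6*m + 8) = (m + 4)^2*(m + 2)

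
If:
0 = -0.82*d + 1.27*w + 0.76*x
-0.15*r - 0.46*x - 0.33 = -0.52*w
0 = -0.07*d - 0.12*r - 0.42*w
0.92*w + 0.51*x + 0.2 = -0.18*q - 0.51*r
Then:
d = 1.42393016709279*x + 0.432943364066011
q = 1.06251129877844*x + 0.947784578566325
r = -1.95399567848627*x - 1.23093411843702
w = 0.320962785052039*x + 0.279538235066243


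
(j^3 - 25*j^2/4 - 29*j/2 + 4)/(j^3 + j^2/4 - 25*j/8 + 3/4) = 2*(j - 8)/(2*j - 3)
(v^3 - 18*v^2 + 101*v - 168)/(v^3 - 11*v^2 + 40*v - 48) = (v^2 - 15*v + 56)/(v^2 - 8*v + 16)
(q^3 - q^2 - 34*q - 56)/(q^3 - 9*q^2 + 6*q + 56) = (q + 4)/(q - 4)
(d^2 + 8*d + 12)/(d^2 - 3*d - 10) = (d + 6)/(d - 5)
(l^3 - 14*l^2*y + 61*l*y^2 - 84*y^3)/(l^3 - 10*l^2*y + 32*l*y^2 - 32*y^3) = (l^2 - 10*l*y + 21*y^2)/(l^2 - 6*l*y + 8*y^2)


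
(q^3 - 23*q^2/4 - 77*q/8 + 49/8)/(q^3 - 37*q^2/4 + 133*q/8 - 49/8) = (4*q + 7)/(4*q - 7)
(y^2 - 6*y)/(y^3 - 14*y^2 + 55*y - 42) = y/(y^2 - 8*y + 7)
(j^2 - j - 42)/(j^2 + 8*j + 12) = (j - 7)/(j + 2)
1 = 1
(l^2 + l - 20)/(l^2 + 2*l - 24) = (l + 5)/(l + 6)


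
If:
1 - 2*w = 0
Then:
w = 1/2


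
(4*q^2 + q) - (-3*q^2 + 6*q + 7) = 7*q^2 - 5*q - 7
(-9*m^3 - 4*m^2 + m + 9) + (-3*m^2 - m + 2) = -9*m^3 - 7*m^2 + 11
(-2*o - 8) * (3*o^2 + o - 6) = -6*o^3 - 26*o^2 + 4*o + 48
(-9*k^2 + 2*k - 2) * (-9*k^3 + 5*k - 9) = 81*k^5 - 18*k^4 - 27*k^3 + 91*k^2 - 28*k + 18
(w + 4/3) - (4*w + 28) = -3*w - 80/3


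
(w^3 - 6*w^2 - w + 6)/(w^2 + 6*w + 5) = (w^2 - 7*w + 6)/(w + 5)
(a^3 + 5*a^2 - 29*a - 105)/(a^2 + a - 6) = (a^2 + 2*a - 35)/(a - 2)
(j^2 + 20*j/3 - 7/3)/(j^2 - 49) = (j - 1/3)/(j - 7)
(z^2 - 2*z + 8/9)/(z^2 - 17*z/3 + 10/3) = (z - 4/3)/(z - 5)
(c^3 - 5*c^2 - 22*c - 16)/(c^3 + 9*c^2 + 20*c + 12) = (c - 8)/(c + 6)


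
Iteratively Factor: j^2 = (j)*(j)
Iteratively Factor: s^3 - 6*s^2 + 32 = (s + 2)*(s^2 - 8*s + 16) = (s - 4)*(s + 2)*(s - 4)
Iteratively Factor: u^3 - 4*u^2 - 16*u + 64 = (u - 4)*(u^2 - 16) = (u - 4)*(u + 4)*(u - 4)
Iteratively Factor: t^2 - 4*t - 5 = (t + 1)*(t - 5)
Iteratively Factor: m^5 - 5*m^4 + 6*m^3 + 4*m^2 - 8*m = (m - 2)*(m^4 - 3*m^3 + 4*m) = (m - 2)^2*(m^3 - m^2 - 2*m) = m*(m - 2)^2*(m^2 - m - 2) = m*(m - 2)^3*(m + 1)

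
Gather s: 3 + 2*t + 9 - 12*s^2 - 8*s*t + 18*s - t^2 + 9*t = -12*s^2 + s*(18 - 8*t) - t^2 + 11*t + 12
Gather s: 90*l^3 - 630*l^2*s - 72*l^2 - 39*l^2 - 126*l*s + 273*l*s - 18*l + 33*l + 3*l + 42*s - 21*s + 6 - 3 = 90*l^3 - 111*l^2 + 18*l + s*(-630*l^2 + 147*l + 21) + 3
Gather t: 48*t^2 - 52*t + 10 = 48*t^2 - 52*t + 10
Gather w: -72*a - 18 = -72*a - 18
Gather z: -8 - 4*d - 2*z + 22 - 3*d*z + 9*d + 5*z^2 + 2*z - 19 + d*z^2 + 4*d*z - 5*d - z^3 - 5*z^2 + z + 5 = d*z^2 - z^3 + z*(d + 1)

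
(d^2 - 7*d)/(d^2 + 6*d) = (d - 7)/(d + 6)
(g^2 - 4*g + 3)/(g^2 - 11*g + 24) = (g - 1)/(g - 8)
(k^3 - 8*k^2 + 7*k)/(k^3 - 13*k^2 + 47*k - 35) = k/(k - 5)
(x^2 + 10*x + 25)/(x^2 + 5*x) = (x + 5)/x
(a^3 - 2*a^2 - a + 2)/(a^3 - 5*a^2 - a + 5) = (a - 2)/(a - 5)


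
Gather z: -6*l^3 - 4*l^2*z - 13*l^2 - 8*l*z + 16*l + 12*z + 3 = -6*l^3 - 13*l^2 + 16*l + z*(-4*l^2 - 8*l + 12) + 3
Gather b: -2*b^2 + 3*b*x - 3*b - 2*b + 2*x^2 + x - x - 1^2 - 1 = -2*b^2 + b*(3*x - 5) + 2*x^2 - 2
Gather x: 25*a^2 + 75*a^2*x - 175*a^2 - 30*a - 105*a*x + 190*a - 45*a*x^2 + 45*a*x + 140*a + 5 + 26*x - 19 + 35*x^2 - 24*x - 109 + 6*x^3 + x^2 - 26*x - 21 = -150*a^2 + 300*a + 6*x^3 + x^2*(36 - 45*a) + x*(75*a^2 - 60*a - 24) - 144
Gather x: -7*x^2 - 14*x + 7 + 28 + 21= -7*x^2 - 14*x + 56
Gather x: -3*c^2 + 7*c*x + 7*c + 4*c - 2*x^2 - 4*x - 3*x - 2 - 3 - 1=-3*c^2 + 11*c - 2*x^2 + x*(7*c - 7) - 6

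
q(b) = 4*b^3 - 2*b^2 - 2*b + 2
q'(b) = 12*b^2 - 4*b - 2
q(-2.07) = -37.91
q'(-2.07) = 57.70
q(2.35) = 38.17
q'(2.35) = 54.87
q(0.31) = 1.31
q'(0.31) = -2.09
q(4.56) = 330.57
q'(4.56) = 229.28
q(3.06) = 91.76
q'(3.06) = 98.12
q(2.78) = 66.92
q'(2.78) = 79.62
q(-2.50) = -68.00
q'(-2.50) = 83.00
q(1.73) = 13.27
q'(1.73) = 26.99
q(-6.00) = -922.00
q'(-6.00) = 454.00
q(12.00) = 6602.00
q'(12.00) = 1678.00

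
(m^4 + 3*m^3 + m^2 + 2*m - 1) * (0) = 0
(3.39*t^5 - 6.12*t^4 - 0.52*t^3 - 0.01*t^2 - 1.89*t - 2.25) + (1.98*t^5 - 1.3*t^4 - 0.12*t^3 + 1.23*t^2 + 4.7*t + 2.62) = 5.37*t^5 - 7.42*t^4 - 0.64*t^3 + 1.22*t^2 + 2.81*t + 0.37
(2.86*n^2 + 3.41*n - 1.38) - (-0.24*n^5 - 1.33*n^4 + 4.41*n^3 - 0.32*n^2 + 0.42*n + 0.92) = 0.24*n^5 + 1.33*n^4 - 4.41*n^3 + 3.18*n^2 + 2.99*n - 2.3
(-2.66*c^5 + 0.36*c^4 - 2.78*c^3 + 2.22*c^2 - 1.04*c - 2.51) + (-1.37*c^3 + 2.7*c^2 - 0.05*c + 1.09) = -2.66*c^5 + 0.36*c^4 - 4.15*c^3 + 4.92*c^2 - 1.09*c - 1.42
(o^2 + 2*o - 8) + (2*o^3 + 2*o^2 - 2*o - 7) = 2*o^3 + 3*o^2 - 15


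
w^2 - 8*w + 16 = (w - 4)^2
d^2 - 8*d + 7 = (d - 7)*(d - 1)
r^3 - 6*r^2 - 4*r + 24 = (r - 6)*(r - 2)*(r + 2)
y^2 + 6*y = y*(y + 6)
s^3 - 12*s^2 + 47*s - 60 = (s - 5)*(s - 4)*(s - 3)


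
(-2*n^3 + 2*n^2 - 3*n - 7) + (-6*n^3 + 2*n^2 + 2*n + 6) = -8*n^3 + 4*n^2 - n - 1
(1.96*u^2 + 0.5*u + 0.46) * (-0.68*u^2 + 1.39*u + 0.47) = -1.3328*u^4 + 2.3844*u^3 + 1.3034*u^2 + 0.8744*u + 0.2162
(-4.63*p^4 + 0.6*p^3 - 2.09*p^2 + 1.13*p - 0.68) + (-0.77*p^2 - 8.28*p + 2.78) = -4.63*p^4 + 0.6*p^3 - 2.86*p^2 - 7.15*p + 2.1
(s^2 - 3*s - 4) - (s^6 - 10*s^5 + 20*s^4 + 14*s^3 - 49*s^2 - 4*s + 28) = -s^6 + 10*s^5 - 20*s^4 - 14*s^3 + 50*s^2 + s - 32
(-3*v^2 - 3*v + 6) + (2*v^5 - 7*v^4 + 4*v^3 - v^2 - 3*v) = 2*v^5 - 7*v^4 + 4*v^3 - 4*v^2 - 6*v + 6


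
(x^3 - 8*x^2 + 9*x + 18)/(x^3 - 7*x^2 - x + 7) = (x^2 - 9*x + 18)/(x^2 - 8*x + 7)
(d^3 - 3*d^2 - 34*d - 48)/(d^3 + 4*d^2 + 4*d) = (d^2 - 5*d - 24)/(d*(d + 2))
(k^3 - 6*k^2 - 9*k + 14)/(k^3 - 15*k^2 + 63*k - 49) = (k + 2)/(k - 7)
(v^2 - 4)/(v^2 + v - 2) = (v - 2)/(v - 1)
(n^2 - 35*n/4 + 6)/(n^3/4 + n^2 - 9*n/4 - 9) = (4*n^2 - 35*n + 24)/(n^3 + 4*n^2 - 9*n - 36)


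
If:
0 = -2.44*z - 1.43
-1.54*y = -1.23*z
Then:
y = -0.47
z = -0.59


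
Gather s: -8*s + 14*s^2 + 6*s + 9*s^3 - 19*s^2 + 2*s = 9*s^3 - 5*s^2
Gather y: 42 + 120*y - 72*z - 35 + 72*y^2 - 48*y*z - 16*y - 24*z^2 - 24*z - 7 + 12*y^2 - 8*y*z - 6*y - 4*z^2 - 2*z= 84*y^2 + y*(98 - 56*z) - 28*z^2 - 98*z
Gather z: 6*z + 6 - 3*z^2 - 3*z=-3*z^2 + 3*z + 6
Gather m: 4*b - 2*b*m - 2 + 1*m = 4*b + m*(1 - 2*b) - 2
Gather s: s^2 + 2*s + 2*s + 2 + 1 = s^2 + 4*s + 3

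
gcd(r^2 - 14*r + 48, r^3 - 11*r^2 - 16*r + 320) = r - 8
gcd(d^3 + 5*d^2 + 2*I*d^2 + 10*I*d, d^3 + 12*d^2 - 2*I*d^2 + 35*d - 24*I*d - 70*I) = d + 5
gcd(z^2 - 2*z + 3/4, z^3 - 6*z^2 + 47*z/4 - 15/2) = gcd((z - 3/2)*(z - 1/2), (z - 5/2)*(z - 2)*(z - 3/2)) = z - 3/2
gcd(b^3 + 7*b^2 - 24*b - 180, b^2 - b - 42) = b + 6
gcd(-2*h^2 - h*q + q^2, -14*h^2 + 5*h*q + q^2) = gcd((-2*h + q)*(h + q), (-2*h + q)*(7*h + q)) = -2*h + q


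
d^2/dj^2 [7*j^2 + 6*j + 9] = 14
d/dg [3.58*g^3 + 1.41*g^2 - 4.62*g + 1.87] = 10.74*g^2 + 2.82*g - 4.62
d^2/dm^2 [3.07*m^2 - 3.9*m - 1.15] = 6.14000000000000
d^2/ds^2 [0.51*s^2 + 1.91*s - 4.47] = 1.02000000000000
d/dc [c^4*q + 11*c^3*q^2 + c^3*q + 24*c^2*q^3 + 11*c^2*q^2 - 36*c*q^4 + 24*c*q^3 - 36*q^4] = q*(4*c^3 + 33*c^2*q + 3*c^2 + 48*c*q^2 + 22*c*q - 36*q^3 + 24*q^2)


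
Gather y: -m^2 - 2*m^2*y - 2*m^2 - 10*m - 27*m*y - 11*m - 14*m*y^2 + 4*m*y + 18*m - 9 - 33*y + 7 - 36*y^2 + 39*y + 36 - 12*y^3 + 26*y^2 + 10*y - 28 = -3*m^2 - 3*m - 12*y^3 + y^2*(-14*m - 10) + y*(-2*m^2 - 23*m + 16) + 6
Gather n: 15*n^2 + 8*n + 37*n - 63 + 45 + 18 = 15*n^2 + 45*n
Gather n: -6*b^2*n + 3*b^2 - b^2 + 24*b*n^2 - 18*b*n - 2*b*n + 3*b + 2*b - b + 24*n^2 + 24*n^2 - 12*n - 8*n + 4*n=2*b^2 + 4*b + n^2*(24*b + 48) + n*(-6*b^2 - 20*b - 16)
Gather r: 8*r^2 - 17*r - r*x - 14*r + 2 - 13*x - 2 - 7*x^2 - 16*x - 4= 8*r^2 + r*(-x - 31) - 7*x^2 - 29*x - 4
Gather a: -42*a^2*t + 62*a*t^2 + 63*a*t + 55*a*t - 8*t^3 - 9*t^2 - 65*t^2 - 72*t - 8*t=-42*a^2*t + a*(62*t^2 + 118*t) - 8*t^3 - 74*t^2 - 80*t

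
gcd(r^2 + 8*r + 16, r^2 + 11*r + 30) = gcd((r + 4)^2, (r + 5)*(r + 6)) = 1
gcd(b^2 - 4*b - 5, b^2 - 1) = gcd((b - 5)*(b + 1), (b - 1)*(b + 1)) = b + 1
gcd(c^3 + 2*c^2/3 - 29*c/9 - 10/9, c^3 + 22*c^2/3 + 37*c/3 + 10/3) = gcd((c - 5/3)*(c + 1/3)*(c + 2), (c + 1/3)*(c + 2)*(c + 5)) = c^2 + 7*c/3 + 2/3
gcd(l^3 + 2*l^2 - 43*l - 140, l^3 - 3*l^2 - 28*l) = l^2 - 3*l - 28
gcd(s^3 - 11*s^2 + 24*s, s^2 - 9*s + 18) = s - 3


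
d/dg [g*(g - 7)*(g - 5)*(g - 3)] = 4*g^3 - 45*g^2 + 142*g - 105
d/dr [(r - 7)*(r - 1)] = 2*r - 8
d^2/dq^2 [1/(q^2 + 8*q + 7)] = 2*(-q^2 - 8*q + 4*(q + 4)^2 - 7)/(q^2 + 8*q + 7)^3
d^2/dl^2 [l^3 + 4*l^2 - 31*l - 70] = 6*l + 8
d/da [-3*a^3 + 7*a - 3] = 7 - 9*a^2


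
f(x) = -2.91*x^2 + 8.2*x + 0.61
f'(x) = 8.2 - 5.82*x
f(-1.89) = -25.28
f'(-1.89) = 19.20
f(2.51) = 2.86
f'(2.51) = -6.41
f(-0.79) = -7.68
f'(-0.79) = 12.80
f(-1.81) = -23.77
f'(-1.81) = 18.73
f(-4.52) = -95.91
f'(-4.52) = 34.51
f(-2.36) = -34.95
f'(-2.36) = 21.94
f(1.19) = 6.25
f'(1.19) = 1.27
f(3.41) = -5.27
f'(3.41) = -11.65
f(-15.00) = -777.14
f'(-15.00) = 95.50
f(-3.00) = -50.18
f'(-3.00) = 25.66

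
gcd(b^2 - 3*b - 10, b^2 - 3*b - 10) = b^2 - 3*b - 10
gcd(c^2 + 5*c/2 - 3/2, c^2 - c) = 1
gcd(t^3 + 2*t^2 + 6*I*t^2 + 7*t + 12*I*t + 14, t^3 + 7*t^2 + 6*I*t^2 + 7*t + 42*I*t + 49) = t^2 + 6*I*t + 7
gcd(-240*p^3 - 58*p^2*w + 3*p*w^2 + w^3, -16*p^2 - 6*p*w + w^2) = 8*p - w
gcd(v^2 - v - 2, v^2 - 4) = v - 2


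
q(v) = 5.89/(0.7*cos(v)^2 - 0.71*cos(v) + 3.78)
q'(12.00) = -0.11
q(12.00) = 1.60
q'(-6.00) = 0.07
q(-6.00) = 1.57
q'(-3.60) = -0.21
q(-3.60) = 1.18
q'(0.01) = 0.00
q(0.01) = 1.56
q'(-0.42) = -0.10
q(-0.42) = 1.59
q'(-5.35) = 0.04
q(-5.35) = 1.63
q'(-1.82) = 0.38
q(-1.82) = 1.47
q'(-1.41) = 0.21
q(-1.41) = 1.60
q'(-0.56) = -0.11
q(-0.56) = 1.60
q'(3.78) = 0.28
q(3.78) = 1.23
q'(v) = 5.89*(1.4*sin(v)*cos(v) - 0.71*sin(v))/(0.7*cos(v)^2 - 0.71*cos(v) + 3.78)^2 = (8.246*cos(v) - 4.1819)*sin(v)/(0.7*cos(v)^2 - 0.71*cos(v) + 3.78)^2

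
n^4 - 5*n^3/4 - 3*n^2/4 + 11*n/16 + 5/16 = (n - 5/4)*(n - 1)*(n + 1/2)^2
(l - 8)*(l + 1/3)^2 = l^3 - 22*l^2/3 - 47*l/9 - 8/9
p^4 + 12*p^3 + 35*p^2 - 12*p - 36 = (p - 1)*(p + 1)*(p + 6)^2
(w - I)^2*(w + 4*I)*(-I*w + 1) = -I*w^4 + 3*w^3 - 5*I*w^2 + 3*w - 4*I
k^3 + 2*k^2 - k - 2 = (k - 1)*(k + 1)*(k + 2)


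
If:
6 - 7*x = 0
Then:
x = 6/7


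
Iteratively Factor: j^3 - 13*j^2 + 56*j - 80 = (j - 4)*(j^2 - 9*j + 20) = (j - 5)*(j - 4)*(j - 4)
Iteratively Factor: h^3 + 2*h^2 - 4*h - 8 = (h + 2)*(h^2 - 4) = (h - 2)*(h + 2)*(h + 2)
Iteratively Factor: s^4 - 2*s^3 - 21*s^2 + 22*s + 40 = (s - 2)*(s^3 - 21*s - 20) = (s - 2)*(s + 1)*(s^2 - s - 20) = (s - 2)*(s + 1)*(s + 4)*(s - 5)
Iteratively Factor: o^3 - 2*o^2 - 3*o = (o + 1)*(o^2 - 3*o) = o*(o + 1)*(o - 3)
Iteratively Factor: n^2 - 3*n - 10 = (n + 2)*(n - 5)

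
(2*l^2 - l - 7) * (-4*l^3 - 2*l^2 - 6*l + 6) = -8*l^5 + 18*l^3 + 32*l^2 + 36*l - 42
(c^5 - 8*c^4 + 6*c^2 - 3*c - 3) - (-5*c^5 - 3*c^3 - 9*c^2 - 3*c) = 6*c^5 - 8*c^4 + 3*c^3 + 15*c^2 - 3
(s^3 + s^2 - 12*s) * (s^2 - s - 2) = s^5 - 15*s^3 + 10*s^2 + 24*s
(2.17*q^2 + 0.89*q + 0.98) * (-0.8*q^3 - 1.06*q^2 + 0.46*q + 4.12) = -1.736*q^5 - 3.0122*q^4 - 0.7292*q^3 + 8.311*q^2 + 4.1176*q + 4.0376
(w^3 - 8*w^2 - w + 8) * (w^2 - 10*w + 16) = w^5 - 18*w^4 + 95*w^3 - 110*w^2 - 96*w + 128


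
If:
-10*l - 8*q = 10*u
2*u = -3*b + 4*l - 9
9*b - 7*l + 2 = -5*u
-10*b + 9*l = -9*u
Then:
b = 144/37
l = 1085/222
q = -200/37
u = -125/222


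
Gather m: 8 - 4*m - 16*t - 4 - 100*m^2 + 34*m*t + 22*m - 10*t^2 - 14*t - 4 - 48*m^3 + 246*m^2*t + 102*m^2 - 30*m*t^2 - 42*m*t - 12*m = -48*m^3 + m^2*(246*t + 2) + m*(-30*t^2 - 8*t + 6) - 10*t^2 - 30*t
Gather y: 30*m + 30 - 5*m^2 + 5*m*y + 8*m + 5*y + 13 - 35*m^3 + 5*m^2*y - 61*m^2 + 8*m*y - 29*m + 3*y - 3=-35*m^3 - 66*m^2 + 9*m + y*(5*m^2 + 13*m + 8) + 40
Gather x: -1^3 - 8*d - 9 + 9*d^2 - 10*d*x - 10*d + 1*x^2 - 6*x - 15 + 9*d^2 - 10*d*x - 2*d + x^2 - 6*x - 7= 18*d^2 - 20*d + 2*x^2 + x*(-20*d - 12) - 32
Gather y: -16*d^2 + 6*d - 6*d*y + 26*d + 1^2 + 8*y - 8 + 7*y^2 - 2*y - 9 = -16*d^2 + 32*d + 7*y^2 + y*(6 - 6*d) - 16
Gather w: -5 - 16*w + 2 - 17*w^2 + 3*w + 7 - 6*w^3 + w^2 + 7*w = -6*w^3 - 16*w^2 - 6*w + 4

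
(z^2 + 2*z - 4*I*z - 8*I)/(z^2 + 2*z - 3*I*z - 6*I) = (z - 4*I)/(z - 3*I)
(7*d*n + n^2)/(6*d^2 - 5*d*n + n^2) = n*(7*d + n)/(6*d^2 - 5*d*n + n^2)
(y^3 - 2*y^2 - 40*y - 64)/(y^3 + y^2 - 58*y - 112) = (y + 4)/(y + 7)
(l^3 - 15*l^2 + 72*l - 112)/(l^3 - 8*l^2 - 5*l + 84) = (l - 4)/(l + 3)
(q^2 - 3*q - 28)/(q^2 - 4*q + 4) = (q^2 - 3*q - 28)/(q^2 - 4*q + 4)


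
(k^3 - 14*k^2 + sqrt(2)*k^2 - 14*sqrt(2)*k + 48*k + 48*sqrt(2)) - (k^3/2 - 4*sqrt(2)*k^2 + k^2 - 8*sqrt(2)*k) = k^3/2 - 15*k^2 + 5*sqrt(2)*k^2 - 6*sqrt(2)*k + 48*k + 48*sqrt(2)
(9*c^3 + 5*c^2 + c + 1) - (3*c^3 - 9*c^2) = 6*c^3 + 14*c^2 + c + 1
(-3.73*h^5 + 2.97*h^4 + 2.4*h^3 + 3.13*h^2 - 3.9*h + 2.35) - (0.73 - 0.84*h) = -3.73*h^5 + 2.97*h^4 + 2.4*h^3 + 3.13*h^2 - 3.06*h + 1.62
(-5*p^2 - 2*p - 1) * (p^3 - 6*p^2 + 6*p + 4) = -5*p^5 + 28*p^4 - 19*p^3 - 26*p^2 - 14*p - 4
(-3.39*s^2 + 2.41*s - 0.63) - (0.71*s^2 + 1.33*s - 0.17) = -4.1*s^2 + 1.08*s - 0.46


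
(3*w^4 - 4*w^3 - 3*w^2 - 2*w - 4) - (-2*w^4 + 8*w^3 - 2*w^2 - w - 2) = 5*w^4 - 12*w^3 - w^2 - w - 2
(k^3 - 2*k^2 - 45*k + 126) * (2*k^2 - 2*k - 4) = 2*k^5 - 6*k^4 - 90*k^3 + 350*k^2 - 72*k - 504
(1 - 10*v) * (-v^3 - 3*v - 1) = 10*v^4 - v^3 + 30*v^2 + 7*v - 1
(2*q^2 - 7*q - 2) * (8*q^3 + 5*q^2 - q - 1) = 16*q^5 - 46*q^4 - 53*q^3 - 5*q^2 + 9*q + 2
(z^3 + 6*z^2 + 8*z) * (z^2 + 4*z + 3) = z^5 + 10*z^4 + 35*z^3 + 50*z^2 + 24*z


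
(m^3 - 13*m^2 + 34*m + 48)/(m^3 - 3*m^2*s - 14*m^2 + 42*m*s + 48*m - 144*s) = (-m - 1)/(-m + 3*s)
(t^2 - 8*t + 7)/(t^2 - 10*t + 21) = (t - 1)/(t - 3)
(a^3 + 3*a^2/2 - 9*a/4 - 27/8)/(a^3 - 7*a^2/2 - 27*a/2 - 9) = (a^2 - 9/4)/(a^2 - 5*a - 6)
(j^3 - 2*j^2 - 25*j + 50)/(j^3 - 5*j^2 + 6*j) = (j^2 - 25)/(j*(j - 3))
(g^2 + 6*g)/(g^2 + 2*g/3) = 3*(g + 6)/(3*g + 2)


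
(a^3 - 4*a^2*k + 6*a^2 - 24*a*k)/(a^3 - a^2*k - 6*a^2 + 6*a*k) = (a^2 - 4*a*k + 6*a - 24*k)/(a^2 - a*k - 6*a + 6*k)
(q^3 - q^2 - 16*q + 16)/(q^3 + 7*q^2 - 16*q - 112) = (q - 1)/(q + 7)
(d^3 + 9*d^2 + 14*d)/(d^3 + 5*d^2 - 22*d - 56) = d/(d - 4)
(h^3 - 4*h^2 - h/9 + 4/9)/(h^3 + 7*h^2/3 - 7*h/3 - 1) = (3*h^2 - 13*h + 4)/(3*(h^2 + 2*h - 3))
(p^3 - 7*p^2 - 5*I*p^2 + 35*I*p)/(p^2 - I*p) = (p^2 - 7*p - 5*I*p + 35*I)/(p - I)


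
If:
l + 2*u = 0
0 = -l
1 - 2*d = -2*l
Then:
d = 1/2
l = 0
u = 0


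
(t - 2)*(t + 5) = t^2 + 3*t - 10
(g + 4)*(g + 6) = g^2 + 10*g + 24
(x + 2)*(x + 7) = x^2 + 9*x + 14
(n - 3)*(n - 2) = n^2 - 5*n + 6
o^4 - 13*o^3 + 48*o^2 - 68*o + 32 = (o - 8)*(o - 2)^2*(o - 1)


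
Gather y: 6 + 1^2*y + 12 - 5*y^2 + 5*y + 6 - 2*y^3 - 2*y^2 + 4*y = -2*y^3 - 7*y^2 + 10*y + 24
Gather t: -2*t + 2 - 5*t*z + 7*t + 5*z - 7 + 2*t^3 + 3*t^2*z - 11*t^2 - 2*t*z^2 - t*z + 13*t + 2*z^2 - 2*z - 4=2*t^3 + t^2*(3*z - 11) + t*(-2*z^2 - 6*z + 18) + 2*z^2 + 3*z - 9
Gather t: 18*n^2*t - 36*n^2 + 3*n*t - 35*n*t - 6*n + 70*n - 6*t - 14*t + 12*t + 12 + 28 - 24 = -36*n^2 + 64*n + t*(18*n^2 - 32*n - 8) + 16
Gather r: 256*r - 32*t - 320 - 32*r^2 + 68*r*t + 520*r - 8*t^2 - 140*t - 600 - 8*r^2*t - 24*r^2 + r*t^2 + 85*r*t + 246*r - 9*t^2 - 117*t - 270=r^2*(-8*t - 56) + r*(t^2 + 153*t + 1022) - 17*t^2 - 289*t - 1190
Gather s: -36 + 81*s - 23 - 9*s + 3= 72*s - 56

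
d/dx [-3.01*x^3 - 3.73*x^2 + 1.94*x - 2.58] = -9.03*x^2 - 7.46*x + 1.94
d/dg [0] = 0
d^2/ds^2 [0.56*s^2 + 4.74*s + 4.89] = 1.12000000000000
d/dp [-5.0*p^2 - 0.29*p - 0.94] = -10.0*p - 0.29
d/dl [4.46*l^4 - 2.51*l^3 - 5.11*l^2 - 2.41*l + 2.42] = 17.84*l^3 - 7.53*l^2 - 10.22*l - 2.41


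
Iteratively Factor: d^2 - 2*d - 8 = (d - 4)*(d + 2)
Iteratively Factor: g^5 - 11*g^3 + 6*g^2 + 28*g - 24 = (g + 3)*(g^4 - 3*g^3 - 2*g^2 + 12*g - 8) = (g - 1)*(g + 3)*(g^3 - 2*g^2 - 4*g + 8) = (g - 1)*(g + 2)*(g + 3)*(g^2 - 4*g + 4) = (g - 2)*(g - 1)*(g + 2)*(g + 3)*(g - 2)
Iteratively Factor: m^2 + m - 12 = (m - 3)*(m + 4)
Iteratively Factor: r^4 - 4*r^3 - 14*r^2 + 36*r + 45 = (r + 3)*(r^3 - 7*r^2 + 7*r + 15) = (r - 3)*(r + 3)*(r^2 - 4*r - 5) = (r - 3)*(r + 1)*(r + 3)*(r - 5)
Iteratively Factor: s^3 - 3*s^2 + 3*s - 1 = (s - 1)*(s^2 - 2*s + 1) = (s - 1)^2*(s - 1)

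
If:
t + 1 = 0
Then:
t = -1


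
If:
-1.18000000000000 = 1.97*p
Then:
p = -0.60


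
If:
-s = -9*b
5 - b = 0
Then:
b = 5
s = 45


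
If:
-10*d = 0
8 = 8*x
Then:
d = 0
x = 1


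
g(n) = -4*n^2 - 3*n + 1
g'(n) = -8*n - 3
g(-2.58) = -17.89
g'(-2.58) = 17.64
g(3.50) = -58.50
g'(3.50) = -31.00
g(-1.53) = -3.77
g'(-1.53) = 9.24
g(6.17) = -169.79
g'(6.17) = -52.36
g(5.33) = -128.63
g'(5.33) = -45.64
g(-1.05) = -0.26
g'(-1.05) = 5.40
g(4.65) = -99.44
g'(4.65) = -40.20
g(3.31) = -52.75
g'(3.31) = -29.48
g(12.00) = -611.00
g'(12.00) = -99.00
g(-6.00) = -125.00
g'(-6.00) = 45.00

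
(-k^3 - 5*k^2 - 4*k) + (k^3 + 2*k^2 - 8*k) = -3*k^2 - 12*k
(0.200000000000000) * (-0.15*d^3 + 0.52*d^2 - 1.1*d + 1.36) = -0.03*d^3 + 0.104*d^2 - 0.22*d + 0.272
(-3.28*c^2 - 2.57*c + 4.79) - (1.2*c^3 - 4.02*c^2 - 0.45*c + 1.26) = -1.2*c^3 + 0.74*c^2 - 2.12*c + 3.53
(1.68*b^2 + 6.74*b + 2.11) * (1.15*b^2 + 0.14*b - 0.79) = 1.932*b^4 + 7.9862*b^3 + 2.0429*b^2 - 5.0292*b - 1.6669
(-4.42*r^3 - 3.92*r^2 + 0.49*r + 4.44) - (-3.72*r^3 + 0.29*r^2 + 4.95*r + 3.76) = -0.7*r^3 - 4.21*r^2 - 4.46*r + 0.680000000000001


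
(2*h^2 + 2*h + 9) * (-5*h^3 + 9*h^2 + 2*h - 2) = -10*h^5 + 8*h^4 - 23*h^3 + 81*h^2 + 14*h - 18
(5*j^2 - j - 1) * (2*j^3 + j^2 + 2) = 10*j^5 + 3*j^4 - 3*j^3 + 9*j^2 - 2*j - 2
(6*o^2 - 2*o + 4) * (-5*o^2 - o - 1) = -30*o^4 + 4*o^3 - 24*o^2 - 2*o - 4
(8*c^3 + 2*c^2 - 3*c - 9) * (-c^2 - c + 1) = -8*c^5 - 10*c^4 + 9*c^3 + 14*c^2 + 6*c - 9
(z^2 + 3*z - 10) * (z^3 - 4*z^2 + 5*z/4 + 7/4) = z^5 - z^4 - 83*z^3/4 + 91*z^2/2 - 29*z/4 - 35/2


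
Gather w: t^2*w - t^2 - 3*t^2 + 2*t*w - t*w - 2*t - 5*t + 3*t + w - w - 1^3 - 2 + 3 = -4*t^2 - 4*t + w*(t^2 + t)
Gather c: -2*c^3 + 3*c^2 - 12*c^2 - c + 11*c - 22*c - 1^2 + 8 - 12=-2*c^3 - 9*c^2 - 12*c - 5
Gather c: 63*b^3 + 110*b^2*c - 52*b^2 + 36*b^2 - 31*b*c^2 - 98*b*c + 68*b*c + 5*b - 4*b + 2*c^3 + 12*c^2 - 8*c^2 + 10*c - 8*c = 63*b^3 - 16*b^2 + b + 2*c^3 + c^2*(4 - 31*b) + c*(110*b^2 - 30*b + 2)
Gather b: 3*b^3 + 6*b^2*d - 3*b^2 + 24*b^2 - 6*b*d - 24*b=3*b^3 + b^2*(6*d + 21) + b*(-6*d - 24)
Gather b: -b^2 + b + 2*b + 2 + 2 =-b^2 + 3*b + 4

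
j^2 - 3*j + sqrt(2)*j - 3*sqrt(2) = (j - 3)*(j + sqrt(2))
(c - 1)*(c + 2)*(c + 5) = c^3 + 6*c^2 + 3*c - 10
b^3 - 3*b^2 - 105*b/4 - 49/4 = (b - 7)*(b + 1/2)*(b + 7/2)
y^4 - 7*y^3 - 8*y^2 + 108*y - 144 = (y - 6)*(y - 3)*(y - 2)*(y + 4)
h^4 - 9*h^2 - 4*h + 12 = (h - 3)*(h - 1)*(h + 2)^2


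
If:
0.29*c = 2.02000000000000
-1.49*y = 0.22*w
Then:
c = 6.97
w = -6.77272727272727*y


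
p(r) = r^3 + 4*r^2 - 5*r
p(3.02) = 48.93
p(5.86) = 309.29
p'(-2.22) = -7.97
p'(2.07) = 24.41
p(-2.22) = 19.87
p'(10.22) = 390.11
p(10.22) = 1434.16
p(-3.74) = 22.34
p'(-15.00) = 550.00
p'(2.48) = 33.29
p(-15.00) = -2400.00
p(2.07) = 15.66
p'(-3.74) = 7.04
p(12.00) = 2244.00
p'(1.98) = 22.60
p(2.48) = 27.45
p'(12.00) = 523.00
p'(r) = 3*r^2 + 8*r - 5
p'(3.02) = 46.52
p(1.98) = 13.54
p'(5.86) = 144.90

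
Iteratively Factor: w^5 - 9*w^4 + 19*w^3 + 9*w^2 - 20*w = (w - 1)*(w^4 - 8*w^3 + 11*w^2 + 20*w) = (w - 5)*(w - 1)*(w^3 - 3*w^2 - 4*w) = w*(w - 5)*(w - 1)*(w^2 - 3*w - 4) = w*(w - 5)*(w - 1)*(w + 1)*(w - 4)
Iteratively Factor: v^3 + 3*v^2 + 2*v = (v)*(v^2 + 3*v + 2) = v*(v + 2)*(v + 1)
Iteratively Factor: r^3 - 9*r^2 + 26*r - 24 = (r - 3)*(r^2 - 6*r + 8) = (r - 4)*(r - 3)*(r - 2)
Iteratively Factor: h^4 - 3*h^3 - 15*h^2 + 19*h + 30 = (h + 3)*(h^3 - 6*h^2 + 3*h + 10) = (h - 2)*(h + 3)*(h^2 - 4*h - 5) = (h - 2)*(h + 1)*(h + 3)*(h - 5)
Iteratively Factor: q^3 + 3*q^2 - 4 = (q - 1)*(q^2 + 4*q + 4) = (q - 1)*(q + 2)*(q + 2)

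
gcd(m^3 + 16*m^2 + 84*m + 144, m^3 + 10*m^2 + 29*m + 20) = m + 4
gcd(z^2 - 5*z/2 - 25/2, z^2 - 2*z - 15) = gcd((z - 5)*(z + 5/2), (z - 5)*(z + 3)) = z - 5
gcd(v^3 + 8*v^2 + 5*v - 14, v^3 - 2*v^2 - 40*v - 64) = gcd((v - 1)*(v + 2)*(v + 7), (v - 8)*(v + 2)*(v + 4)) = v + 2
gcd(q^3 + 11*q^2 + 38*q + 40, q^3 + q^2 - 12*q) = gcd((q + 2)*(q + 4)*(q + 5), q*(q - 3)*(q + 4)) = q + 4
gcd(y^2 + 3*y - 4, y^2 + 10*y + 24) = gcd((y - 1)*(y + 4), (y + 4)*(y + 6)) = y + 4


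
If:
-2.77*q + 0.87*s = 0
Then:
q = 0.314079422382672*s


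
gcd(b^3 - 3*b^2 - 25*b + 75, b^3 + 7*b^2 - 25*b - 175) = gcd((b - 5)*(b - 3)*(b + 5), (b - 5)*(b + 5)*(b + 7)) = b^2 - 25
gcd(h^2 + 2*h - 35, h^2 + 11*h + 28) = h + 7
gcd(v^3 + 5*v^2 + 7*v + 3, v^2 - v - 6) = 1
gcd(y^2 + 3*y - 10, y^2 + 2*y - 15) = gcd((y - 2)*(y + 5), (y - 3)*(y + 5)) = y + 5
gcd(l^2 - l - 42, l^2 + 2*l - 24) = l + 6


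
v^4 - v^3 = v^3*(v - 1)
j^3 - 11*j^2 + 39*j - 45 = (j - 5)*(j - 3)^2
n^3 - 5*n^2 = n^2*(n - 5)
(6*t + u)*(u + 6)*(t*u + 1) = 6*t^2*u^2 + 36*t^2*u + t*u^3 + 6*t*u^2 + 6*t*u + 36*t + u^2 + 6*u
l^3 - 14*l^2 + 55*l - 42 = (l - 7)*(l - 6)*(l - 1)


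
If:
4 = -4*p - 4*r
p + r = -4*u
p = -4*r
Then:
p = -4/3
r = 1/3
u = 1/4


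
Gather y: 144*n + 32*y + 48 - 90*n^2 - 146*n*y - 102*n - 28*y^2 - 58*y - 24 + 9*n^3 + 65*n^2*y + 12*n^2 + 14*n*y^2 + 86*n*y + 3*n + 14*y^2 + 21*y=9*n^3 - 78*n^2 + 45*n + y^2*(14*n - 14) + y*(65*n^2 - 60*n - 5) + 24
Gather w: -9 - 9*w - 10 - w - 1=-10*w - 20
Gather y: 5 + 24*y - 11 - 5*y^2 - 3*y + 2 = -5*y^2 + 21*y - 4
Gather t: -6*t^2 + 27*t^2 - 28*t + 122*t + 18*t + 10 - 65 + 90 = 21*t^2 + 112*t + 35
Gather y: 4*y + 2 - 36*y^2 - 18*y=-36*y^2 - 14*y + 2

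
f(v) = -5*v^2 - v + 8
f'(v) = -10*v - 1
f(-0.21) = 7.99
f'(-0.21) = 1.10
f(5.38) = -142.10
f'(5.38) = -54.80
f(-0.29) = 7.87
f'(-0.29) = 1.90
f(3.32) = -50.43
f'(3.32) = -34.20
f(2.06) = -15.28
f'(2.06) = -21.60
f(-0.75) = 5.94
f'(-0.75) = 6.50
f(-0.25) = 7.94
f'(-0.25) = 1.50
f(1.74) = -8.88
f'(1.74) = -18.40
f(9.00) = -406.00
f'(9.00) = -91.00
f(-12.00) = -700.00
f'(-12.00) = 119.00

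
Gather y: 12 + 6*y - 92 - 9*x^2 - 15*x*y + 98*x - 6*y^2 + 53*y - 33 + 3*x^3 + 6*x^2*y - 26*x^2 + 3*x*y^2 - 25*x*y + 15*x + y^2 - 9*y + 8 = 3*x^3 - 35*x^2 + 113*x + y^2*(3*x - 5) + y*(6*x^2 - 40*x + 50) - 105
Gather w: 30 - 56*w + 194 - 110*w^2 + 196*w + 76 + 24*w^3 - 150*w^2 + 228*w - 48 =24*w^3 - 260*w^2 + 368*w + 252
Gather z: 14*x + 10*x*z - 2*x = 10*x*z + 12*x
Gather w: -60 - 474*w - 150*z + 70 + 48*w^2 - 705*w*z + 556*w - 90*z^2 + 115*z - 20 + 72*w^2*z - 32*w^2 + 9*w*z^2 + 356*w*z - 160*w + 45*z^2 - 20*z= w^2*(72*z + 16) + w*(9*z^2 - 349*z - 78) - 45*z^2 - 55*z - 10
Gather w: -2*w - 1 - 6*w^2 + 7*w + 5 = -6*w^2 + 5*w + 4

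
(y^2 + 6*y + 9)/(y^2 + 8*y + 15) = (y + 3)/(y + 5)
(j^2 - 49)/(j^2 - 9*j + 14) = (j + 7)/(j - 2)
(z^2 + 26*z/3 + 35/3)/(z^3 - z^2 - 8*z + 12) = (z^2 + 26*z/3 + 35/3)/(z^3 - z^2 - 8*z + 12)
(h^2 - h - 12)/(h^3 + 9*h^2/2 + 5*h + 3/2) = 2*(h - 4)/(2*h^2 + 3*h + 1)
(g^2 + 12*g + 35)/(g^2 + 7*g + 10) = (g + 7)/(g + 2)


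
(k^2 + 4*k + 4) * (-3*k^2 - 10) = -3*k^4 - 12*k^3 - 22*k^2 - 40*k - 40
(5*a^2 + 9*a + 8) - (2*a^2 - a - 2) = 3*a^2 + 10*a + 10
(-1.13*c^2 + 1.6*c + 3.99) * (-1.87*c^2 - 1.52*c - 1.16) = 2.1131*c^4 - 1.2744*c^3 - 8.5825*c^2 - 7.9208*c - 4.6284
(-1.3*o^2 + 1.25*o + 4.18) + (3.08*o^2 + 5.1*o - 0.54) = 1.78*o^2 + 6.35*o + 3.64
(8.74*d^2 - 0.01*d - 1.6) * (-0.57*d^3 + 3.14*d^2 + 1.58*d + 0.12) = -4.9818*d^5 + 27.4493*d^4 + 14.6898*d^3 - 3.991*d^2 - 2.5292*d - 0.192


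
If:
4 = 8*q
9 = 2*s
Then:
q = 1/2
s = 9/2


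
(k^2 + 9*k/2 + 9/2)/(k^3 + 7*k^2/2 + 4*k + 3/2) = (k + 3)/(k^2 + 2*k + 1)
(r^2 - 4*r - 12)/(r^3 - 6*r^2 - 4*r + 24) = 1/(r - 2)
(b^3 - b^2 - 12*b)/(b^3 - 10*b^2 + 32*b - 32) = b*(b + 3)/(b^2 - 6*b + 8)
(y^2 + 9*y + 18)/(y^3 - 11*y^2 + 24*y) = (y^2 + 9*y + 18)/(y*(y^2 - 11*y + 24))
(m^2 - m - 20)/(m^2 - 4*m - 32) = (m - 5)/(m - 8)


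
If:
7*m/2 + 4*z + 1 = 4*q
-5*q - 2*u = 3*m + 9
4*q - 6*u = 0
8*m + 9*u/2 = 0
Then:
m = 81/125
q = -216/125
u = -144/125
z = -509/200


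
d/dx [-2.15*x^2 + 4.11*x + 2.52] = 4.11 - 4.3*x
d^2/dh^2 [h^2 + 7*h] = 2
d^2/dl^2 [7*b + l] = 0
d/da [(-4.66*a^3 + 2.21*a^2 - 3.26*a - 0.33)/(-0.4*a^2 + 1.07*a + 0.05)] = (1.864*a^4 - 9.9724*a^3 + 0.361700000000001*a^2 - 0.0430000000000001*a + 0.1901)/(0.16*a^4 - 0.856*a^3 + 1.1049*a^2 + 0.107*a + 0.0025)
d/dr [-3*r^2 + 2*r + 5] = 2 - 6*r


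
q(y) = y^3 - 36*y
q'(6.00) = 72.00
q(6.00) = 0.00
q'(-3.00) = -9.00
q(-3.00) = 81.00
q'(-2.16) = -22.00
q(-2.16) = 67.68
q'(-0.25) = -35.81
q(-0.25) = 8.98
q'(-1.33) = -30.69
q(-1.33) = 45.53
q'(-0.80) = -34.08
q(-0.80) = 28.29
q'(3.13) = -6.61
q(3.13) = -82.02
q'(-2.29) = -20.27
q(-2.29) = 70.43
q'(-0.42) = -35.47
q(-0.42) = 15.05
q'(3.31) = -3.13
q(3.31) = -82.90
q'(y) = 3*y^2 - 36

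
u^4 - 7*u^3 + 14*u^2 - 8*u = u*(u - 4)*(u - 2)*(u - 1)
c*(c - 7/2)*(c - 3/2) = c^3 - 5*c^2 + 21*c/4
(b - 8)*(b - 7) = b^2 - 15*b + 56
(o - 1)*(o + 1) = o^2 - 1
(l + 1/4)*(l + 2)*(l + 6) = l^3 + 33*l^2/4 + 14*l + 3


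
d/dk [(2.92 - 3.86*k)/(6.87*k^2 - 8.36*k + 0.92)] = (26.5182*k^2 - 40.1208*k + 20.86)/(47.1969*k^4 - 114.8664*k^3 + 82.5304*k^2 - 15.3824*k + 0.8464)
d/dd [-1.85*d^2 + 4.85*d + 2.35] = 4.85 - 3.7*d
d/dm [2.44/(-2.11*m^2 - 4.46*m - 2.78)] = (10.2968*m + 10.8824)/(2.11*m^2 + 4.46*m + 2.78)^2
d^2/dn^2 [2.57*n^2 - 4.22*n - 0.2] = 5.14000000000000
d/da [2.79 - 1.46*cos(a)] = 1.46*sin(a)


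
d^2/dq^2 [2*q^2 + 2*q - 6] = 4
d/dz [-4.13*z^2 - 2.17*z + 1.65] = -8.26*z - 2.17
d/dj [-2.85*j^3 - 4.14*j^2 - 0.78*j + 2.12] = -8.55*j^2 - 8.28*j - 0.78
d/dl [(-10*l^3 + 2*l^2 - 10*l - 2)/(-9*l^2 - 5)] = 2*(45*l^4 + 30*l^2 - 28*l + 25)/(81*l^4 + 90*l^2 + 25)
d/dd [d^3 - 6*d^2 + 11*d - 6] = 3*d^2 - 12*d + 11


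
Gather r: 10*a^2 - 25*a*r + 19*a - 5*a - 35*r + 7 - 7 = 10*a^2 + 14*a + r*(-25*a - 35)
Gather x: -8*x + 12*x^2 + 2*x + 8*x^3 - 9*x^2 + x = 8*x^3 + 3*x^2 - 5*x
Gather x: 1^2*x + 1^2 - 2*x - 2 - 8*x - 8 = -9*x - 9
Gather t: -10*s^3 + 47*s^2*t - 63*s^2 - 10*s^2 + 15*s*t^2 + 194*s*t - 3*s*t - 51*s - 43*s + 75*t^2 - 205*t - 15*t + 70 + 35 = -10*s^3 - 73*s^2 - 94*s + t^2*(15*s + 75) + t*(47*s^2 + 191*s - 220) + 105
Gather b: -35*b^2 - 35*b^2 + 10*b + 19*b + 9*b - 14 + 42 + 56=-70*b^2 + 38*b + 84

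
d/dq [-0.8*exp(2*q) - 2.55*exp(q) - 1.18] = (-1.6*exp(q) - 2.55)*exp(q)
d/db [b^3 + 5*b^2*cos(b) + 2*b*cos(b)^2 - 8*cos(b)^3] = -5*b^2*sin(b) + 3*b^2 - 2*b*sin(2*b) + 10*b*cos(b) + 24*sin(b)*cos(b)^2 + 2*cos(b)^2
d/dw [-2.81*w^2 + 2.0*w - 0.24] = 2.0 - 5.62*w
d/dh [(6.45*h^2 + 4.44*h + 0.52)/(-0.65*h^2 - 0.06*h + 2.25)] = (2.499*h^2 + 29.701*h + 10.0212)/(0.4225*h^4 + 0.078*h^3 - 2.9214*h^2 - 0.27*h + 5.0625)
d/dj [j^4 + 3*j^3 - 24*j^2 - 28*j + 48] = 4*j^3 + 9*j^2 - 48*j - 28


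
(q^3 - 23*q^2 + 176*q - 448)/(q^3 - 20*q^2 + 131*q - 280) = (q - 8)/(q - 5)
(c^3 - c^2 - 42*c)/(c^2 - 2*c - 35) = c*(c + 6)/(c + 5)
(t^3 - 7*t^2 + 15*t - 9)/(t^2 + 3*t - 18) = (t^2 - 4*t + 3)/(t + 6)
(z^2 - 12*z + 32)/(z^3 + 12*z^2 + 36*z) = (z^2 - 12*z + 32)/(z*(z^2 + 12*z + 36))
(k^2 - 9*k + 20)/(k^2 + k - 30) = (k - 4)/(k + 6)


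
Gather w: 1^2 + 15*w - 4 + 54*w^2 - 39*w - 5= 54*w^2 - 24*w - 8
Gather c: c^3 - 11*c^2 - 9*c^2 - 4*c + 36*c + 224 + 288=c^3 - 20*c^2 + 32*c + 512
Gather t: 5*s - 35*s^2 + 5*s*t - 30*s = -35*s^2 + 5*s*t - 25*s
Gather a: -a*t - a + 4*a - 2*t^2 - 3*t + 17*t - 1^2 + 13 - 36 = a*(3 - t) - 2*t^2 + 14*t - 24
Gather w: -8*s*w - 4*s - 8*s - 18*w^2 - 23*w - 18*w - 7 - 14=-12*s - 18*w^2 + w*(-8*s - 41) - 21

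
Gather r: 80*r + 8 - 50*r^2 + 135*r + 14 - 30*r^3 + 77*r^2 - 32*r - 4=-30*r^3 + 27*r^2 + 183*r + 18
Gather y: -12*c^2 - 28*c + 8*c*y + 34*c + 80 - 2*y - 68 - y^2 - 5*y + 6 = -12*c^2 + 6*c - y^2 + y*(8*c - 7) + 18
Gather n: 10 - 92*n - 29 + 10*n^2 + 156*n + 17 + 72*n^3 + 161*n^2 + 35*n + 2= 72*n^3 + 171*n^2 + 99*n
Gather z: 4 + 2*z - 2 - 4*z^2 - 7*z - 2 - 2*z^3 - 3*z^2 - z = -2*z^3 - 7*z^2 - 6*z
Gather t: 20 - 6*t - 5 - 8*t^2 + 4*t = -8*t^2 - 2*t + 15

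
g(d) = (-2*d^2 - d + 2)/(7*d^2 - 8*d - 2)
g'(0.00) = 4.50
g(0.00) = -1.00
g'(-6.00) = 0.01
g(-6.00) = -0.21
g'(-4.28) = 0.02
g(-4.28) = -0.19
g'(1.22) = 15.47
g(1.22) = 1.64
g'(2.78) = 0.16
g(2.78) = -0.54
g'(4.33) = 0.04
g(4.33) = -0.42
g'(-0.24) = 230.95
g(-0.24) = 6.57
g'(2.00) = 0.70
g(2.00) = -0.80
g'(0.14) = 1.76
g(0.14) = -0.61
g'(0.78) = 1.03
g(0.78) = -0.00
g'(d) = (8 - 14*d)*(-2*d^2 - d + 2)/(7*d^2 - 8*d - 2)^2 + (-4*d - 1)/(7*d^2 - 8*d - 2) = (23*d^2 - 20*d + 18)/(49*d^4 - 112*d^3 + 36*d^2 + 32*d + 4)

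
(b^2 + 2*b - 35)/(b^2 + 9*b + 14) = (b - 5)/(b + 2)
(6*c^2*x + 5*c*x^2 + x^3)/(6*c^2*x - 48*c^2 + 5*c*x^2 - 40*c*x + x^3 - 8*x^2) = x/(x - 8)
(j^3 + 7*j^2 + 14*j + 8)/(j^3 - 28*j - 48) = (j + 1)/(j - 6)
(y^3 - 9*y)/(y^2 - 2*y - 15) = y*(y - 3)/(y - 5)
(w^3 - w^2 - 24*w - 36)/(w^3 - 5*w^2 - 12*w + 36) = (w + 2)/(w - 2)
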